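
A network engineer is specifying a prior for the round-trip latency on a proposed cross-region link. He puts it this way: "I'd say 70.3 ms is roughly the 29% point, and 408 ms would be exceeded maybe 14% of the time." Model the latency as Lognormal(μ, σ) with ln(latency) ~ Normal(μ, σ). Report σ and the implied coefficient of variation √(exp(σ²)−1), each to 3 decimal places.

If T ~ Lognormal(μ,σ) then ln T ~ Normal(μ,σ), so the p-quantile of ln T is μ + z_p·σ.
ln(70.3) = 4.253 and ln(408) = 6.011; z_{0.29} = -0.5534, z_{0.86} = 1.08.
σ = (6.011 − 4.253)/(1.08 − (-0.5534)) = 1.076.
μ = 4.253 − (-0.5534)·1.076 = 4.848.
CV = √(exp(σ²)−1) = √(exp(1.1586)−1) = 1.478.

σ ≈ 1.076, CV ≈ 1.478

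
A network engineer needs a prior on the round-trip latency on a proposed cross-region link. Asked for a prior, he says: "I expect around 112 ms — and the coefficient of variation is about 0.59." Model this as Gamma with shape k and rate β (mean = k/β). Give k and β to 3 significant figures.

For Gamma(k, rate β): mean = k/β, variance = k/β², so CV = 1/√k.
CV = 0.59, hence k = 1/CV² = 2.87.
Then β = k/mean = 2.87/112 = 0.0256.

k ≈ 2.87, β ≈ 0.0256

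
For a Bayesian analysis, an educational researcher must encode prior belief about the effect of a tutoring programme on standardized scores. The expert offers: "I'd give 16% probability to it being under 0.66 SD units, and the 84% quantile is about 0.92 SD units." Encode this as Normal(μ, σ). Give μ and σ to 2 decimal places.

For Normal(μ,σ), the p-quantile is μ + z_p·σ. Here z_{0.16} = -0.9945, z_{0.84} = 0.9945.
So 0.66 = μ − 0.9945σ and 0.92 = μ + 0.9945σ.
Subtracting: σ = (0.92 − 0.66)/(0.9945 − (-0.9945)) = 0.13.
Then μ = 0.66 − (-0.9945)·0.13 = 0.79.

μ = 0.79, σ = 0.13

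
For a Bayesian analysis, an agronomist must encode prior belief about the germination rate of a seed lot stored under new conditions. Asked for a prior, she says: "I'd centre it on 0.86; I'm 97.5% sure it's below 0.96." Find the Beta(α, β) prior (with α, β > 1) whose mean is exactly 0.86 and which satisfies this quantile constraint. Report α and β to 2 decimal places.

With mean 0.86 fixed, write α = 0.86s, β = 0.14s where s = α+β.
Need P(θ < 0.96) = 0.975 under Beta(0.86s, 0.14s). Normal approximation: (q−m)/√(m(1−m)/s) ≈ z_{0.975} = 1.96, so s ≈ 0.86·0.14·(1.96)²/(0.96−0.86)² = 46.3.
At s = 46.3: P(θ<0.96) ≈ 0.995. Adjusting to match 0.975 gives s ≈ 27.75.
So α = 0.86·27.75 ≈ 23.86, β = 0.14·27.75 ≈ 3.88.

α ≈ 23.86, β ≈ 3.88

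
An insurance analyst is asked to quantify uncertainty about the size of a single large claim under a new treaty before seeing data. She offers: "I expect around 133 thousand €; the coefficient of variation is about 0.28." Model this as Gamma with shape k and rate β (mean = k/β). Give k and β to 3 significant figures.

k ≈ 12.8, β ≈ 0.0959

For Gamma(k, rate β): mean = k/β, variance = k/β², so CV = 1/√k.
CV = 0.28, hence k = 1/CV² = 12.8.
Then β = k/mean = 12.8/133 = 0.0959.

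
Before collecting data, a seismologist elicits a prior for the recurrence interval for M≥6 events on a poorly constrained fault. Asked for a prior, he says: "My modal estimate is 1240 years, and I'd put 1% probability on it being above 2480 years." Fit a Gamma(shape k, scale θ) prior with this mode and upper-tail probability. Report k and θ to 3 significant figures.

k ≈ 11.2, θ ≈ 121

Gamma(k,θ) with k>1 has mode (k−1)θ, so θ = 1240/(k−1).
Need P(X < 2480) = 0.99 with θ tied to k this way. Start at k = 2, θ = 1240: P(X<2480) ≈ 0.594.
Too low — raise k to concentrate. Iterating converges to k ≈ 11.2.
Then θ = 1240/(11.2−1) ≈ 121.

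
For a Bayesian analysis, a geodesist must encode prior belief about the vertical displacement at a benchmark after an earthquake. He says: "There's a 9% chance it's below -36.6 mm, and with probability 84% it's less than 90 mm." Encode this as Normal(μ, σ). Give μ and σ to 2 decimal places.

μ = 36.09, σ = 54.21

The p-quantile of Normal(μ,σ) is μ + z_p·σ, with z_{0.09} = -1.341 and z_{0.84} = 0.9945.
Eliminate σ: μ = (z₂·x₁ − z₁·x₂)/(z₂ − z₁) = (0.9945·-36.6 − (-1.341)·90)/2.335 = 36.09.
Then σ = (x₂ − x₁)/(z₂ − z₁) = (90 − -36.6)/2.335 = 54.21.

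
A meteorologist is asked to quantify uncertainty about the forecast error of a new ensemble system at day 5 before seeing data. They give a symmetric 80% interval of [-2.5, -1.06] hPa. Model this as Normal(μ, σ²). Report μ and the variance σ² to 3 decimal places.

A symmetric 80% interval runs μ ± z·σ with z = 1.282.
Half-width = 0.72, so σ = 0.72/1.282 = 0.5618 and σ² = 0.316.
μ is the interval midpoint, -1.780.

μ = -1.780, σ² = 0.316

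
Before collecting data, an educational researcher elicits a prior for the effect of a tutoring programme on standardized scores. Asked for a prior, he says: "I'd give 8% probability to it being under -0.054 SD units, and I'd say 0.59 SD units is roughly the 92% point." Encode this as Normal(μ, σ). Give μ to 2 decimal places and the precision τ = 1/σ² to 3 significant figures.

μ = 0.27, τ = 19

The p-quantile of Normal(μ,σ) is μ + z_p·σ, with z_{0.08} = -1.405 and z_{0.92} = 1.405.
Eliminate σ: μ = (z₂·x₁ − z₁·x₂)/(z₂ − z₁) = (1.405·-0.054 − (-1.405)·0.59)/2.81 = 0.27.
Then σ = (x₂ − x₁)/(z₂ − z₁) = (0.59 − -0.054)/2.81 = 0.23.
Precision τ = 1/σ² = 1/0.2292² = 19.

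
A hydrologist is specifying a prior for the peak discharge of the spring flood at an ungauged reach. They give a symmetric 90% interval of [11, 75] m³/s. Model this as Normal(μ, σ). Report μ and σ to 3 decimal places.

μ = 43.000, σ = 19.455

A symmetric 90% interval runs μ ± z·σ with z = 1.645.
Half-width = 32, so σ = 32/1.645 = 19.455.
μ is the interval midpoint, 43.000.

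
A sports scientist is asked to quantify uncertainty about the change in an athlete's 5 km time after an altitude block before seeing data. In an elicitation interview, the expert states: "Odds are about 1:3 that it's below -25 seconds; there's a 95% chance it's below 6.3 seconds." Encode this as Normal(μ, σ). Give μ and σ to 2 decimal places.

μ = -15.90, σ = 13.50

The p-quantile of Normal(μ,σ) is μ + z_p·σ, with z_{0.25} = -0.6745 and z_{0.95} = 1.645.
Eliminate σ: μ = (z₂·x₁ − z₁·x₂)/(z₂ − z₁) = (1.645·-25 − (-0.6745)·6.3)/2.319 = -15.90.
Then σ = (x₂ − x₁)/(z₂ − z₁) = (6.3 − -25)/2.319 = 13.50.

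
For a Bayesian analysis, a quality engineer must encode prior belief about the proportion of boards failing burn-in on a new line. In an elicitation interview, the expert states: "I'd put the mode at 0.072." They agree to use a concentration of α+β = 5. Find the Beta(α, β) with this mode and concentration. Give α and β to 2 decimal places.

For α,β > 1 the Beta mode is (α−1)/(α+β−2). With α+β = 5, the mode is (α−1)/3.
Set (α−1)/3 = 0.072 → α = 1 + 0.072·3 = 1.22.
β = 5 − α = 3.78.

α = 1.22, β = 3.78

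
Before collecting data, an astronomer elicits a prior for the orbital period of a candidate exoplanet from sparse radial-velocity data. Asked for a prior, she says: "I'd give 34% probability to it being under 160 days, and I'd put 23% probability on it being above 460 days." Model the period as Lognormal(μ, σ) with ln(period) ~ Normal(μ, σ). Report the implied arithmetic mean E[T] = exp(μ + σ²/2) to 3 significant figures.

E[T] ≈ 356 days

If T ~ Lognormal(μ,σ) then ln T ~ Normal(μ,σ), so the p-quantile of ln T is μ + z_p·σ.
ln(160) = 5.075 and ln(460) = 6.131; z_{0.34} = -0.4125, z_{0.77} = 0.7388.
σ = (6.131 − 5.075)/(0.7388 − (-0.4125)) = 0.917.
μ = 5.075 − (-0.4125)·0.917 = 5.454.
E[T] = exp(μ + σ²/2) = exp(5.454 + 0.4207) = 356 days.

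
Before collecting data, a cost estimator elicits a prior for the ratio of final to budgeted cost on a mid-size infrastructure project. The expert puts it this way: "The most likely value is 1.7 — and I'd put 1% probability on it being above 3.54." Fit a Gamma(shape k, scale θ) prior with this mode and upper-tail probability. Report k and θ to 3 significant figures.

Gamma(k,θ) with k>1 has mode (k−1)θ, so θ = 1.7/(k−1).
Need P(X < 3.54) = 0.99 with θ tied to k this way. Start at k = 2, θ = 1.7: P(X<3.54) ≈ 0.616.
Too low — raise k to concentrate. Iterating converges to k ≈ 10.1.
Then θ = 1.7/(10.1−1) ≈ 0.188.

k ≈ 10.1, θ ≈ 0.188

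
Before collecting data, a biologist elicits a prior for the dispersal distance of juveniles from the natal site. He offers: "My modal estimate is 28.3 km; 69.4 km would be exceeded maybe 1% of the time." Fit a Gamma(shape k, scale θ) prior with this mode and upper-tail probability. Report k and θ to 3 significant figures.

Gamma(k,θ) with k>1 has mode (k−1)θ, so θ = 28.3/(k−1).
Need P(X < 69.4) = 0.99 with θ tied to k this way. Start at k = 2, θ = 28.3: P(X<69.4) ≈ 0.703.
Too low — raise k to concentrate. Iterating converges to k ≈ 6.86.
Then θ = 28.3/(6.86−1) ≈ 4.83.

k ≈ 6.86, θ ≈ 4.83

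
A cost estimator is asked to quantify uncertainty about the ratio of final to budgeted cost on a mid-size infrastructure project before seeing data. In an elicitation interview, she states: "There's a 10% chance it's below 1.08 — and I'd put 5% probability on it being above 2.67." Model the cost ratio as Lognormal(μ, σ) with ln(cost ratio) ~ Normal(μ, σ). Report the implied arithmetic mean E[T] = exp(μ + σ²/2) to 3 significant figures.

If T ~ Lognormal(μ,σ) then ln T ~ Normal(μ,σ), so the p-quantile of ln T is μ + z_p·σ.
ln(1.08) = 0.07696 and ln(2.67) = 0.9821; z_{0.1} = -1.282, z_{0.95} = 1.645.
σ = (0.9821 − 0.07696)/(1.645 − (-1.282)) = 0.309.
μ = 0.07696 − (-1.282)·0.309 = 0.473.
E[T] = exp(μ + σ²/2) = exp(0.473 + 0.0478) = 1.68.

E[T] ≈ 1.68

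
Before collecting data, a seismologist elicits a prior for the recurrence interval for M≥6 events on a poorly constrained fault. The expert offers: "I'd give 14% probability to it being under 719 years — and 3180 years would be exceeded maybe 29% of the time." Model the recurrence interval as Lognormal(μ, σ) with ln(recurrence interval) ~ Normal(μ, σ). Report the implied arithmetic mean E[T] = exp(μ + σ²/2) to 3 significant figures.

E[T] ≈ 2910 years

If T ~ Lognormal(μ,σ) then ln T ~ Normal(μ,σ), so the p-quantile of ln T is μ + z_p·σ.
ln(719) = 6.578 and ln(3180) = 8.065; z_{0.14} = -1.08, z_{0.71} = 0.5534.
σ = (8.065 − 6.578)/(0.5534 − (-1.08)) = 0.910.
μ = 6.578 − (-1.08)·0.910 = 7.561.
E[T] = exp(μ + σ²/2) = exp(7.561 + 0.4141) = 2910 years.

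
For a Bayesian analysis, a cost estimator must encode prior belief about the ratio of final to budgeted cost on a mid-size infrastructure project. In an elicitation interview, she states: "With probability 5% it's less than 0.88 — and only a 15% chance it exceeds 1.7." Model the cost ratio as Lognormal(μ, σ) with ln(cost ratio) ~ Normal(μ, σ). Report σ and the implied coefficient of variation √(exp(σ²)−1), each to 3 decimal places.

If T ~ Lognormal(μ,σ) then ln T ~ Normal(μ,σ), so the p-quantile of ln T is μ + z_p·σ.
ln(0.88) = -0.1278 and ln(1.7) = 0.5306; z_{0.05} = -1.645, z_{0.85} = 1.036.
σ = (0.5306 − -0.1278)/(1.036 − (-1.645)) = 0.246.
μ = -0.1278 − (-1.645)·0.246 = 0.276.
CV = √(exp(σ²)−1) = √(exp(0.0603)−1) = 0.249.

σ ≈ 0.246, CV ≈ 0.249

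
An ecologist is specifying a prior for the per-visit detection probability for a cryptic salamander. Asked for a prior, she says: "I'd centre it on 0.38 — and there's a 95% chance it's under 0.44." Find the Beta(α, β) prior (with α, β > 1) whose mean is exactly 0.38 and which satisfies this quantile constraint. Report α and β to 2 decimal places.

α ≈ 68.67, β ≈ 112.04

With mean 0.38 fixed, write α = 0.38s, β = 0.62s where s = α+β.
Need P(θ < 0.44) = 0.95 under Beta(0.38s, 0.62s). Normal approximation: (q−m)/√(m(1−m)/s) ≈ z_{0.95} = 1.64, so s ≈ 0.38·0.62·(1.64)²/(0.44−0.38)² = 177.1.
At s = 177.1: P(θ<0.44) ≈ 0.948. Adjusting to match 0.95 gives s ≈ 180.70.
So α = 0.38·180.70 ≈ 68.67, β = 0.62·180.70 ≈ 112.04.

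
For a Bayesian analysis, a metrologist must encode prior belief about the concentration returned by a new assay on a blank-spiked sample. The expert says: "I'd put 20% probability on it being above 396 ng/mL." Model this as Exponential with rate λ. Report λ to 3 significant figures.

P(T > 396.0) = e^(−λ·396.0) = 0.2, so λ = −ln(0.2)/396.0 = 0.00406.

λ ≈ 0.00406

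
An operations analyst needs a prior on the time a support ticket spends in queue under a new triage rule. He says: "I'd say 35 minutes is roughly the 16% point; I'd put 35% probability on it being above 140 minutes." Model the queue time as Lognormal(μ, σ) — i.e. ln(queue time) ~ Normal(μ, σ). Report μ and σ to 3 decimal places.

μ ≈ 4.555, σ ≈ 1.005

If T ~ Lognormal(μ,σ) then ln T ~ Normal(μ,σ), so the p-quantile of ln T is μ + z_p·σ.
ln(35) = 3.555 and ln(140) = 4.942; z_{0.16} = -0.9945, z_{0.65} = 0.3853.
σ = (4.942 − 3.555)/(0.3853 − (-0.9945)) = 1.005.
μ = 3.555 − (-0.9945)·1.005 = 4.555.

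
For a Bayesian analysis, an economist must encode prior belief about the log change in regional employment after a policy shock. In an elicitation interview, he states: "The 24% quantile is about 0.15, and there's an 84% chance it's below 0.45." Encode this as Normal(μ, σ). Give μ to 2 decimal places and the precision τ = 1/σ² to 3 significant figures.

For Normal(μ,σ), the p-quantile is μ + z_p·σ. Here z_{0.24} = -0.7063, z_{0.84} = 0.9945.
So 0.15 = μ − 0.7063σ and 0.45 = μ + 0.9945σ.
Subtracting: σ = (0.45 − 0.15)/(0.9945 − (-0.7063)) = 0.18.
Then μ = 0.15 − (-0.7063)·0.18 = 0.27.
Precision τ = 1/σ² = 1/0.1764² = 32.1.

μ = 0.27, τ = 32.1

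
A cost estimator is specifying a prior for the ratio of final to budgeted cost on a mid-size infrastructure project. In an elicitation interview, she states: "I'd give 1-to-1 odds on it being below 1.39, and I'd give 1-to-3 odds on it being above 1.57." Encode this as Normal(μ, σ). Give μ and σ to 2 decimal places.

For Normal(μ,σ), the p-quantile is μ + z_p·σ. Here z_{0.5} = 0, z_{0.75} = 0.6745.
So 1.39 = μ + 0σ and 1.57 = μ + 0.6745σ.
Subtracting: σ = (1.57 − 1.39)/(0.6745 − (0)) = 0.27.
Then μ = 1.39 − (0)·0.27 = 1.39.

μ = 1.39, σ = 0.27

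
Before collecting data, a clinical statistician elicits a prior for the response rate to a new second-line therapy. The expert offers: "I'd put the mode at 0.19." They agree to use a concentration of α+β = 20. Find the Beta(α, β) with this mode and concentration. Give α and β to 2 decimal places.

For α,β > 1 the Beta mode is (α−1)/(α+β−2). With α+β = 20, the mode is (α−1)/18.
Set (α−1)/18 = 0.19 → α = 1 + 0.19·18 = 4.42.
β = 20 − α = 15.58.

α = 4.42, β = 15.58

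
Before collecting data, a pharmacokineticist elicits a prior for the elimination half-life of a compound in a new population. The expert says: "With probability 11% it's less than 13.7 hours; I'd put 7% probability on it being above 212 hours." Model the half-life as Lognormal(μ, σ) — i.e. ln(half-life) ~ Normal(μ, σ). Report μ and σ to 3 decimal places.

If T ~ Lognormal(μ,σ) then ln T ~ Normal(μ,σ), so the p-quantile of ln T is μ + z_p·σ.
ln(13.7) = 2.617 and ln(212) = 5.357; z_{0.11} = -1.227, z_{0.93} = 1.476.
σ = (5.357 − 2.617)/(1.476 − (-1.227)) = 1.014.
μ = 2.617 − (-1.227)·1.014 = 3.861.

μ ≈ 3.861, σ ≈ 1.014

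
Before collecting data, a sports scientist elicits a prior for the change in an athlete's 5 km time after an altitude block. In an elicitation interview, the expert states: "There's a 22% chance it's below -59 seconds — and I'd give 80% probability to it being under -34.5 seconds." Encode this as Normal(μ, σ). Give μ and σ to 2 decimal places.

The p-quantile of Normal(μ,σ) is μ + z_p·σ, with z_{0.22} = -0.7722 and z_{0.8} = 0.8416.
Eliminate σ: μ = (z₂·x₁ − z₁·x₂)/(z₂ − z₁) = (0.8416·-59 − (-0.7722)·-34.5)/1.614 = -47.28.
Then σ = (x₂ − x₁)/(z₂ − z₁) = (-34.5 − -59)/1.614 = 15.18.

μ = -47.28, σ = 15.18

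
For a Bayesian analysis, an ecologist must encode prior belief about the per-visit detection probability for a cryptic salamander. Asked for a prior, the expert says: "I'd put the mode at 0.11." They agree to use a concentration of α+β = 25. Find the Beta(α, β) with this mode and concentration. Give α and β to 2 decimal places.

For α,β > 1 the Beta mode is (α−1)/(α+β−2). With α+β = 25, the mode is (α−1)/23.
Set (α−1)/23 = 0.11 → α = 1 + 0.11·23 = 3.53.
β = 25 − α = 21.47.

α = 3.53, β = 21.47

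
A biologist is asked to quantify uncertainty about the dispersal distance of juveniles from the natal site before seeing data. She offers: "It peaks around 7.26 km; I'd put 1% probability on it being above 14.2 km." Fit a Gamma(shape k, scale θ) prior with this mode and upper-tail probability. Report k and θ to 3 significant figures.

Gamma(k,θ) with k>1 has mode (k−1)θ, so θ = 7.26/(k−1).
Need P(X < 14.2) = 0.99 with θ tied to k this way. Start at k = 2, θ = 7.26: P(X<14.2) ≈ 0.582.
Too low — raise k to concentrate. Iterating converges to k ≈ 12.
Then θ = 7.26/(12−1) ≈ 0.662.

k ≈ 12, θ ≈ 0.662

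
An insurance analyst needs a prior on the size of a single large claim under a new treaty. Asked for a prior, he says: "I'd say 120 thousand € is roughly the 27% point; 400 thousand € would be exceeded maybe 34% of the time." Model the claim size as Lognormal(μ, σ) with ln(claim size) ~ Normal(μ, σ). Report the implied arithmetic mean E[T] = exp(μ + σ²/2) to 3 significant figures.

E[T] ≈ 491 thousand €

If T ~ Lognormal(μ,σ) then ln T ~ Normal(μ,σ), so the p-quantile of ln T is μ + z_p·σ.
ln(120) = 4.787 and ln(400) = 5.991; z_{0.27} = -0.6128, z_{0.66} = 0.4125.
σ = (5.991 − 4.787)/(0.4125 − (-0.6128)) = 1.174.
μ = 4.787 − (-0.6128)·1.174 = 5.507.
E[T] = exp(μ + σ²/2) = exp(5.507 + 0.6895) = 491 thousand €.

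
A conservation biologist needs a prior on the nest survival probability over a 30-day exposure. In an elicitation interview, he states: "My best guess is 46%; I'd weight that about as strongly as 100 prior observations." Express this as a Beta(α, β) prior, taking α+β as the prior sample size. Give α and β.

Under the effective-sample-size interpretation, Beta(α, β) has prior mean α/(α+β) and prior sample size α+β.
So α+β = 100 and α/(α+β) = 0.46, giving α = 0.46·100 = 46 and β = 100 − 46 = 54.

α = 46, β = 54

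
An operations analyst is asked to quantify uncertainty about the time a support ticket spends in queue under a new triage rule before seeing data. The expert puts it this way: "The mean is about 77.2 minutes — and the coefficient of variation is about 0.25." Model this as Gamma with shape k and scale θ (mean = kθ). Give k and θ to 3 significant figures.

For Gamma(k, scale θ): mean = kθ, variance = kθ², so CV = 1/√k.
CV = 0.25, hence k = 1/CV² = 16.
Then θ = mean/k = 77.2/16 = 4.83.

k ≈ 16, θ ≈ 4.83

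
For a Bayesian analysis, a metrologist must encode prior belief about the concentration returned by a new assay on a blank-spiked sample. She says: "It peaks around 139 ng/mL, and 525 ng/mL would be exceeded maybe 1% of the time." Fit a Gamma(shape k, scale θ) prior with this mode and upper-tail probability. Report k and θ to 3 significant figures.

Gamma(k,θ) with k>1 has mode (k−1)θ, so θ = 139/(k−1).
Need P(X < 525) = 0.99 with θ tied to k this way. Start at k = 2, θ = 139: P(X<525) ≈ 0.891.
Too low — raise k to concentrate. Iterating converges to k ≈ 3.4.
Then θ = 139/(3.4−1) ≈ 57.8.

k ≈ 3.4, θ ≈ 57.8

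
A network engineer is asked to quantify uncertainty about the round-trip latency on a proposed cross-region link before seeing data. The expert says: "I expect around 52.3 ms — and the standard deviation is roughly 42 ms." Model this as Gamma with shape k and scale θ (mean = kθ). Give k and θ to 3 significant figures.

For Gamma(k, scale θ): mean = kθ, variance = kθ², so CV = 1/√k.
CV = SD/mean = 42/52.3 = 0.8031, hence k = 1/CV² = 1.55.
Then θ = mean/k = 52.3/1.55 = 33.7.

k ≈ 1.55, θ ≈ 33.7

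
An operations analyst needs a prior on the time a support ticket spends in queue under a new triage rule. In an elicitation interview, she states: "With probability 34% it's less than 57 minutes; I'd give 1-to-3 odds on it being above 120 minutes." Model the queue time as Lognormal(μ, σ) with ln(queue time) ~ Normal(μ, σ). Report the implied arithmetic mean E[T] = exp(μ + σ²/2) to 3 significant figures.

If T ~ Lognormal(μ,σ) then ln T ~ Normal(μ,σ), so the p-quantile of ln T is μ + z_p·σ.
ln(57) = 4.043 and ln(120) = 4.787; z_{0.34} = -0.4125, z_{0.75} = 0.6745.
σ = (4.787 − 4.043)/(0.6745 − (-0.4125)) = 0.685.
μ = 4.043 − (-0.4125)·0.685 = 4.326.
E[T] = exp(μ + σ²/2) = exp(4.326 + 0.2345) = 95.6 minutes.

E[T] ≈ 95.6 minutes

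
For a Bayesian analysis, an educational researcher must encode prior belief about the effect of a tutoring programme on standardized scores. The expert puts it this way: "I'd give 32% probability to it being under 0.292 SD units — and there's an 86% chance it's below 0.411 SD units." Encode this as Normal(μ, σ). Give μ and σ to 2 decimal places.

The p-quantile of Normal(μ,σ) is μ + z_p·σ, with z_{0.32} = -0.4677 and z_{0.86} = 1.08.
Eliminate σ: μ = (z₂·x₁ − z₁·x₂)/(z₂ − z₁) = (1.08·0.292 − (-0.4677)·0.411)/1.548 = 0.33.
Then σ = (x₂ − x₁)/(z₂ − z₁) = (0.411 − 0.292)/1.548 = 0.08.

μ = 0.33, σ = 0.08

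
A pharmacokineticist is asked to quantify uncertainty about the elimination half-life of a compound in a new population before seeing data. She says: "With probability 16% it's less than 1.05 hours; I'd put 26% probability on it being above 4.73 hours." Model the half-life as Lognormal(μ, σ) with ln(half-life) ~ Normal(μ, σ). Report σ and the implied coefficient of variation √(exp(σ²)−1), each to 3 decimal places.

σ ≈ 0.919, CV ≈ 1.152

If T ~ Lognormal(μ,σ) then ln T ~ Normal(μ,σ), so the p-quantile of ln T is μ + z_p·σ.
ln(1.05) = 0.04879 and ln(4.73) = 1.554; z_{0.16} = -0.9945, z_{0.74} = 0.6433.
σ = (1.554 − 0.04879)/(0.6433 − (-0.9945)) = 0.919.
μ = 0.04879 − (-0.9945)·0.919 = 0.963.
CV = √(exp(σ²)−1) = √(exp(0.8446)−1) = 1.152.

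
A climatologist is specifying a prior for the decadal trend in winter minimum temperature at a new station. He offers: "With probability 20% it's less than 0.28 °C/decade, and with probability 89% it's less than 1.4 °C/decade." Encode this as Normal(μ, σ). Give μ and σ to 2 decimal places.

The p-quantile of Normal(μ,σ) is μ + z_p·σ, with z_{0.2} = -0.8416 and z_{0.89} = 1.227.
Eliminate σ: μ = (z₂·x₁ − z₁·x₂)/(z₂ − z₁) = (1.227·0.28 − (-0.8416)·1.4)/2.068 = 0.74.
Then σ = (x₂ − x₁)/(z₂ − z₁) = (1.4 − 0.28)/2.068 = 0.54.

μ = 0.74, σ = 0.54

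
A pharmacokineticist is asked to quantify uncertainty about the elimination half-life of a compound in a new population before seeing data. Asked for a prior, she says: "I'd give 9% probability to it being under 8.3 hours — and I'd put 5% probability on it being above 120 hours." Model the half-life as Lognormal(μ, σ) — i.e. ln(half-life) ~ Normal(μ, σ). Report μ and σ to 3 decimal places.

If T ~ Lognormal(μ,σ) then ln T ~ Normal(μ,σ), so the p-quantile of ln T is μ + z_p·σ.
ln(8.3) = 2.116 and ln(120) = 4.787; z_{0.09} = -1.341, z_{0.95} = 1.645.
σ = (4.787 − 2.116)/(1.645 − (-1.341)) = 0.895.
μ = 2.116 − (-1.341)·0.895 = 3.316.

μ ≈ 3.316, σ ≈ 0.895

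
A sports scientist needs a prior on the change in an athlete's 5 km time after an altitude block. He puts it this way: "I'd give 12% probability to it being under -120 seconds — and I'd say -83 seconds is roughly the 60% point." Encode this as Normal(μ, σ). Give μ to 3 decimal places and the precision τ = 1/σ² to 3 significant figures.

The p-quantile of Normal(μ,σ) is μ + z_p·σ, with z_{0.12} = -1.175 and z_{0.6} = 0.2533.
Eliminate σ: μ = (z₂·x₁ − z₁·x₂)/(z₂ − z₁) = (0.2533·-120 − (-1.175)·-83)/1.428 = -89.563.
Then σ = (x₂ − x₁)/(z₂ − z₁) = (-83 − -120)/1.428 = 25.904.
Precision τ = 1/σ² = 1/25.9² = 0.00149.

μ = -89.563, τ = 0.00149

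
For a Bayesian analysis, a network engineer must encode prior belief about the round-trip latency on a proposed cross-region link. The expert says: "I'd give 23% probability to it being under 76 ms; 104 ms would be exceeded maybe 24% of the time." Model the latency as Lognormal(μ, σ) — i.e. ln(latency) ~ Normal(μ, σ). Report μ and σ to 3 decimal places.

If T ~ Lognormal(μ,σ) then ln T ~ Normal(μ,σ), so the p-quantile of ln T is μ + z_p·σ.
ln(76) = 4.331 and ln(104) = 4.644; z_{0.23} = -0.7388, z_{0.76} = 0.7063.
σ = (4.644 − 4.331)/(0.7063 − (-0.7388)) = 0.217.
μ = 4.331 − (-0.7388)·0.217 = 4.491.

μ ≈ 4.491, σ ≈ 0.217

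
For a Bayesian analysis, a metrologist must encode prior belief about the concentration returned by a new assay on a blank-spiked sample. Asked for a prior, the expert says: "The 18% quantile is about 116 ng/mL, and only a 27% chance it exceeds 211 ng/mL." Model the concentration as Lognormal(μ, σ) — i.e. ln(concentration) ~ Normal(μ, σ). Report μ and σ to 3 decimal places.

If T ~ Lognormal(μ,σ) then ln T ~ Normal(μ,σ), so the p-quantile of ln T is μ + z_p·σ.
ln(116) = 4.754 and ln(211) = 5.352; z_{0.18} = -0.9154, z_{0.73} = 0.6128.
σ = (5.352 − 4.754)/(0.6128 − (-0.9154)) = 0.391.
μ = 4.754 − (-0.9154)·0.391 = 5.112.

μ ≈ 5.112, σ ≈ 0.391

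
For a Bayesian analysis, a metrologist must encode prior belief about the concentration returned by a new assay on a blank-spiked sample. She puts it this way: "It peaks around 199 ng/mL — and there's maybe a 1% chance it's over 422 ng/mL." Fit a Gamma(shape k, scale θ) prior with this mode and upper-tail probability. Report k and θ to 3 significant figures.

Gamma(k,θ) with k>1 has mode (k−1)θ, so θ = 199/(k−1).
Need P(X < 422) = 0.99 with θ tied to k this way. Start at k = 2, θ = 199: P(X<422) ≈ 0.626.
Too low — raise k to concentrate. Iterating converges to k ≈ 9.59.
Then θ = 199/(9.59−1) ≈ 23.2.

k ≈ 9.59, θ ≈ 23.2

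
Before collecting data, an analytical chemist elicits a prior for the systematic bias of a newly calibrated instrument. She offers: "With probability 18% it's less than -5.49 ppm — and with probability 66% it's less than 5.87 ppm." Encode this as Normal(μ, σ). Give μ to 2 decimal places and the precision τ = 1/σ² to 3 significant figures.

μ = 2.34, τ = 0.0137

The p-quantile of Normal(μ,σ) is μ + z_p·σ, with z_{0.18} = -0.9154 and z_{0.66} = 0.4125.
Eliminate σ: μ = (z₂·x₁ − z₁·x₂)/(z₂ − z₁) = (0.4125·-5.49 − (-0.9154)·5.87)/1.328 = 2.34.
Then σ = (x₂ − x₁)/(z₂ − z₁) = (5.87 − -5.49)/1.328 = 8.56.
Precision τ = 1/σ² = 1/8.555² = 0.0137.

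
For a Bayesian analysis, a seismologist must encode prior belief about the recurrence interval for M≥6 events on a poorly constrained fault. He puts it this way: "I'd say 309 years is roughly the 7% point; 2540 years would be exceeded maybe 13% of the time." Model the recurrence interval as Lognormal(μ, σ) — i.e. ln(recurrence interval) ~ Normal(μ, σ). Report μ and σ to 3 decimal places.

If T ~ Lognormal(μ,σ) then ln T ~ Normal(μ,σ), so the p-quantile of ln T is μ + z_p·σ.
ln(309) = 5.733 and ln(2540) = 7.84; z_{0.07} = -1.476, z_{0.87} = 1.126.
σ = (7.84 − 5.733)/(1.126 − (-1.476)) = 0.810.
μ = 5.733 − (-1.476)·0.810 = 6.928.

μ ≈ 6.928, σ ≈ 0.810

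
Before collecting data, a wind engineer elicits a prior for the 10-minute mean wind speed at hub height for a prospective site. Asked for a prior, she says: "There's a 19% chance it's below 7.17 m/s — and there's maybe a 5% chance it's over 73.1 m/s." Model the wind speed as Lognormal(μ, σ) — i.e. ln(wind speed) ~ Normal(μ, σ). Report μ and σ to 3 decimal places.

If T ~ Lognormal(μ,σ) then ln T ~ Normal(μ,σ), so the p-quantile of ln T is μ + z_p·σ.
ln(7.17) = 1.97 and ln(73.1) = 4.292; z_{0.19} = -0.8779, z_{0.95} = 1.645.
σ = (4.292 − 1.97)/(1.645 − (-0.8779)) = 0.920.
μ = 1.97 − (-0.8779)·0.920 = 2.778.

μ ≈ 2.778, σ ≈ 0.920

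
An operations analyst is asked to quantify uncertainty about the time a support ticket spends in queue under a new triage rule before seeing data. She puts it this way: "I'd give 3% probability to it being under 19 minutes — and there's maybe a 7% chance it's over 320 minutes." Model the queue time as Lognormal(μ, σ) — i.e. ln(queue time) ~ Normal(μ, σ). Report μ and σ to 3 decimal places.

μ ≈ 4.527, σ ≈ 0.841

If T ~ Lognormal(μ,σ) then ln T ~ Normal(μ,σ), so the p-quantile of ln T is μ + z_p·σ.
ln(19) = 2.944 and ln(320) = 5.768; z_{0.03} = -1.881, z_{0.93} = 1.476.
σ = (5.768 − 2.944)/(1.476 − (-1.881)) = 0.841.
μ = 2.944 − (-1.881)·0.841 = 4.527.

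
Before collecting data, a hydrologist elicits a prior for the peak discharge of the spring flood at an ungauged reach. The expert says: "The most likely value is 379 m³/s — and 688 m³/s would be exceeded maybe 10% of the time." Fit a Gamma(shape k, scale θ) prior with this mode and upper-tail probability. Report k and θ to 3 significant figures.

k ≈ 6.36, θ ≈ 70.7

Gamma(k,θ) with k>1 has mode (k−1)θ, so θ = 379/(k−1).
Need P(X < 688) = 0.9 with θ tied to k this way. Start at k = 2, θ = 379: P(X<688) ≈ 0.542.
Too low — raise k to concentrate. Iterating converges to k ≈ 6.36.
Then θ = 379/(6.36−1) ≈ 70.7.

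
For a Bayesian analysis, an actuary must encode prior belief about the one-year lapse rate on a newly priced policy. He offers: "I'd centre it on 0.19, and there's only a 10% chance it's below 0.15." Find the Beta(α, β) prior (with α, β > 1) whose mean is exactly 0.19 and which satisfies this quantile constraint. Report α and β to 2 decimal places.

α ≈ 28.52, β ≈ 121.56

With mean 0.19 fixed, write α = 0.19s, β = 0.81s where s = α+β.
Need P(θ < 0.15) = 0.1 under Beta(0.19s, 0.81s). Normal approximation: (q−m)/√(m(1−m)/s) ≈ z_{0.1} = -1.28, so s ≈ 0.19·0.81·(-1.28)²/(0.15−0.19)² = 158.0.
At s = 158.0: P(θ<0.15) ≈ 0.094. Adjusting to match 0.1 gives s ≈ 150.08.
So α = 0.19·150.08 ≈ 28.52, β = 0.81·150.08 ≈ 121.56.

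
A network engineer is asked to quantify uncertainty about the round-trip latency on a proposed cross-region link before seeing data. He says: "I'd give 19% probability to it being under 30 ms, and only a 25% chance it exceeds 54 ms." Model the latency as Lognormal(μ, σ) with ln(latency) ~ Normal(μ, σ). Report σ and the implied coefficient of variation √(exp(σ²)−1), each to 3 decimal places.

If T ~ Lognormal(μ,σ) then ln T ~ Normal(μ,σ), so the p-quantile of ln T is μ + z_p·σ.
ln(30) = 3.401 and ln(54) = 3.989; z_{0.19} = -0.8779, z_{0.75} = 0.6745.
σ = (3.989 − 3.401)/(0.6745 − (-0.8779)) = 0.379.
μ = 3.401 − (-0.8779)·0.379 = 3.734.
CV = √(exp(σ²)−1) = √(exp(0.1434)−1) = 0.393.

σ ≈ 0.379, CV ≈ 0.393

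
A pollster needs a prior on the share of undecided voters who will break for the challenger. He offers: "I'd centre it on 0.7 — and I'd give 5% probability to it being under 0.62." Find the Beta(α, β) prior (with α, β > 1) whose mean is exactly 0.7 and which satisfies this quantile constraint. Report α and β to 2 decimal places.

With mean 0.7 fixed, write α = 0.7s, β = 0.3s where s = α+β.
Need P(θ < 0.62) = 0.05 under Beta(0.7s, 0.3s). Normal approximation: (q−m)/√(m(1−m)/s) ≈ z_{0.05} = -1.64, so s ≈ 0.7·0.3·(-1.64)²/(0.62−0.7)² = 88.8.
At s = 88.8: P(θ<0.62) ≈ 0.054. Adjusting to match 0.05 gives s ≈ 93.42.
So α = 0.7·93.42 ≈ 65.40, β = 0.3·93.42 ≈ 28.03.

α ≈ 65.40, β ≈ 28.03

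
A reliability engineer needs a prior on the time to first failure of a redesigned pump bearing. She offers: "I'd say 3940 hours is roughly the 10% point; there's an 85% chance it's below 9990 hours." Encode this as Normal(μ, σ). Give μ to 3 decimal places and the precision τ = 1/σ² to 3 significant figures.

μ = 7284.882, τ = 1.47e-07

For Normal(μ,σ), the p-quantile is μ + z_p·σ. Here z_{0.1} = -1.282, z_{0.85} = 1.036.
So 3940 = μ − 1.282σ and 9990 = μ + 1.036σ.
Subtracting: σ = (9990 − 3940)/(1.036 − (-1.282)) = 2610.026.
Then μ = 3940 − (-1.282)·2610.026 = 7284.882.
Precision τ = 1/σ² = 1/2610² = 1.47e-07.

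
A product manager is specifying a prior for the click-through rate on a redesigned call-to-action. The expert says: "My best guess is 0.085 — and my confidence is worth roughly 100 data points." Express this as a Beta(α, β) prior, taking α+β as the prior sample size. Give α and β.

Under the effective-sample-size interpretation, Beta(α, β) has prior mean α/(α+β) and prior sample size α+β.
So α+β = 100 and α/(α+β) = 0.085, giving α = 0.085·100 = 8.5 and β = 100 − 8.5 = 91.5.

α = 8.5, β = 91.5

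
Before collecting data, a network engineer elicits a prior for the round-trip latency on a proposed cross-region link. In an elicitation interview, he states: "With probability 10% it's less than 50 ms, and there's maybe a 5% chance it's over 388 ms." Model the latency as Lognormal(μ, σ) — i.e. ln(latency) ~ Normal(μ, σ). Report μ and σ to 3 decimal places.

If T ~ Lognormal(μ,σ) then ln T ~ Normal(μ,σ), so the p-quantile of ln T is μ + z_p·σ.
ln(50) = 3.912 and ln(388) = 5.961; z_{0.1} = -1.282, z_{0.95} = 1.645.
σ = (5.961 − 3.912)/(1.645 − (-1.282)) = 0.700.
μ = 3.912 − (-1.282)·0.700 = 4.809.

μ ≈ 4.809, σ ≈ 0.700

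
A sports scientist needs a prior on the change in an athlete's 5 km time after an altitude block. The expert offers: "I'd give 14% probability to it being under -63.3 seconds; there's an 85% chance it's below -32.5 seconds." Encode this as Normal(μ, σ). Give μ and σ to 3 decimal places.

μ = -47.581, σ = 14.551

The p-quantile of Normal(μ,σ) is μ + z_p·σ, with z_{0.14} = -1.08 and z_{0.85} = 1.036.
Eliminate σ: μ = (z₂·x₁ − z₁·x₂)/(z₂ − z₁) = (1.036·-63.3 − (-1.08)·-32.5)/2.117 = -47.581.
Then σ = (x₂ − x₁)/(z₂ − z₁) = (-32.5 − -63.3)/2.117 = 14.551.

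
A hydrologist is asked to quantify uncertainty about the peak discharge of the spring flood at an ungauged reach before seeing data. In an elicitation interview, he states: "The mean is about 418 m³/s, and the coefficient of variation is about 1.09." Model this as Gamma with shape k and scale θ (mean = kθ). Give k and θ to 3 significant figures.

k ≈ 0.842, θ ≈ 497

For Gamma(k, scale θ): mean = kθ, variance = kθ², so CV = 1/√k.
CV = 1.09, hence k = 1/CV² = 0.842.
Then θ = mean/k = 418/0.842 = 497.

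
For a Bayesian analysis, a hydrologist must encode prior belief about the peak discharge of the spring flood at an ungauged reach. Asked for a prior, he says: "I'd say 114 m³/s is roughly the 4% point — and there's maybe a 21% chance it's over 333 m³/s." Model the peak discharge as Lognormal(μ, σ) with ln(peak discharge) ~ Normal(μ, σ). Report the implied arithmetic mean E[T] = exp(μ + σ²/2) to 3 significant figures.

If T ~ Lognormal(μ,σ) then ln T ~ Normal(μ,σ), so the p-quantile of ln T is μ + z_p·σ.
ln(114) = 4.736 and ln(333) = 5.808; z_{0.04} = -1.751, z_{0.79} = 0.8064.
σ = (5.808 − 4.736)/(0.8064 − (-1.751)) = 0.419.
μ = 4.736 − (-1.751)·0.419 = 5.470.
E[T] = exp(μ + σ²/2) = exp(5.470 + 0.0879) = 259 m³/s.

E[T] ≈ 259 m³/s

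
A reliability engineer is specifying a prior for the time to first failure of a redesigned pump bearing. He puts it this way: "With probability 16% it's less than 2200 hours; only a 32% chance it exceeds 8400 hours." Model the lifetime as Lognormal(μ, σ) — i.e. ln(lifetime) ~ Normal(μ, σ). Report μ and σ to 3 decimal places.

If T ~ Lognormal(μ,σ) then ln T ~ Normal(μ,σ), so the p-quantile of ln T is μ + z_p·σ.
ln(2200) = 7.696 and ln(8400) = 9.036; z_{0.16} = -0.9945, z_{0.68} = 0.4677.
σ = (9.036 − 7.696)/(0.4677 − (-0.9945)) = 0.916.
μ = 7.696 − (-0.9945)·0.916 = 8.607.

μ ≈ 8.607, σ ≈ 0.916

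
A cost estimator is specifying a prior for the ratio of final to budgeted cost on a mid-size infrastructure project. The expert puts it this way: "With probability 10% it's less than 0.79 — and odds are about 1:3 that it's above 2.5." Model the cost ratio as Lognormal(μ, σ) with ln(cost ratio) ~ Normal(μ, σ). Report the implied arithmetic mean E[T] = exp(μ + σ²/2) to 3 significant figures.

If T ~ Lognormal(μ,σ) then ln T ~ Normal(μ,σ), so the p-quantile of ln T is μ + z_p·σ.
ln(0.79) = -0.2357 and ln(2.5) = 0.9163; z_{0.1} = -1.282, z_{0.75} = 0.6745.
σ = (0.9163 − -0.2357)/(0.6745 − (-1.282)) = 0.589.
μ = -0.2357 − (-1.282)·0.589 = 0.519.
E[T] = exp(μ + σ²/2) = exp(0.519 + 0.1734) = 2.

E[T] ≈ 2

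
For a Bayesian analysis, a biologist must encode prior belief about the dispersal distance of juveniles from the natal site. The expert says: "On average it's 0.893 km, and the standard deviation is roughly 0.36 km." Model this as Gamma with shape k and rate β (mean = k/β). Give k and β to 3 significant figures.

k ≈ 6.15, β ≈ 6.89

For Gamma(k, rate β): mean = k/β, variance = k/β², so CV = 1/√k.
CV = SD/mean = 0.36/0.893 = 0.4031, hence k = 1/CV² = 6.15.
Then β = k/mean = 6.15/0.893 = 6.89.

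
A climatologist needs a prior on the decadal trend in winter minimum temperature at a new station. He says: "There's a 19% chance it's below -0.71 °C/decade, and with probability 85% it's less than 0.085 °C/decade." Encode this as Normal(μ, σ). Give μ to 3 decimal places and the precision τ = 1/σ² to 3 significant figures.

μ = -0.345, τ = 5.8

The p-quantile of Normal(μ,σ) is μ + z_p·σ, with z_{0.19} = -0.8779 and z_{0.85} = 1.036.
Eliminate σ: μ = (z₂·x₁ − z₁·x₂)/(z₂ − z₁) = (1.036·-0.71 − (-0.8779)·0.085)/1.914 = -0.345.
Then σ = (x₂ − x₁)/(z₂ − z₁) = (0.085 − -0.71)/1.914 = 0.415.
Precision τ = 1/σ² = 1/0.4153² = 5.8.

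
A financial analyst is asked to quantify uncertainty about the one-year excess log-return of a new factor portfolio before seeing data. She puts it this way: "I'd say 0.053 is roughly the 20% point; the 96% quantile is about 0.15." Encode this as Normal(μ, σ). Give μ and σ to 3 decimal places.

For Normal(μ,σ), the p-quantile is μ + z_p·σ. Here z_{0.2} = -0.8416, z_{0.96} = 1.751.
So 0.053 = μ − 0.8416σ and 0.15 = μ + 1.751σ.
Subtracting: σ = (0.15 − 0.053)/(1.751 − (-0.8416)) = 0.037.
Then μ = 0.053 − (-0.8416)·0.037 = 0.084.

μ = 0.084, σ = 0.037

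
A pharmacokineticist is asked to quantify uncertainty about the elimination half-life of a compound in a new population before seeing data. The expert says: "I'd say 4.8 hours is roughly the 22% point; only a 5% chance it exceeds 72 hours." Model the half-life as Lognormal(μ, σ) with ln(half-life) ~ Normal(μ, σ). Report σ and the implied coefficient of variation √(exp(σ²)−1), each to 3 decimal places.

σ ≈ 1.120, CV ≈ 1.584

If T ~ Lognormal(μ,σ) then ln T ~ Normal(μ,σ), so the p-quantile of ln T is μ + z_p·σ.
ln(4.8) = 1.569 and ln(72) = 4.277; z_{0.22} = -0.7722, z_{0.95} = 1.645.
σ = (4.277 − 1.569)/(1.645 − (-0.7722)) = 1.120.
μ = 1.569 − (-0.7722)·1.120 = 2.434.
CV = √(exp(σ²)−1) = √(exp(1.2553)−1) = 1.584.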